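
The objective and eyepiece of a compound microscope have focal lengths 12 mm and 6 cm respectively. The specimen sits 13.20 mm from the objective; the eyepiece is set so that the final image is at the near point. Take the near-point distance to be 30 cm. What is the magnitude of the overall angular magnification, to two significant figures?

Convert to cm: f_obj = 12 mm = 1.2 cm; d_o = 13.20 mm = 1.32 cm.
Objective: 1/d_i = 1/f_obj - 1/d_o = 1/1.2 - 1/1.32 = 0.07576 cm^-1, so d_i = 13.200 cm.
m_obj = -d_i/d_o = -13.200/1.32 = -10.000.
Eyepiece angular magnification (image at near point): M_eye = 1 + D/f_e = 1 + 30/6 = 6.000.
Overall M = m_obj x M_eye = (-10.000)(6.000) = -60.00.
|M| = 60.00.

60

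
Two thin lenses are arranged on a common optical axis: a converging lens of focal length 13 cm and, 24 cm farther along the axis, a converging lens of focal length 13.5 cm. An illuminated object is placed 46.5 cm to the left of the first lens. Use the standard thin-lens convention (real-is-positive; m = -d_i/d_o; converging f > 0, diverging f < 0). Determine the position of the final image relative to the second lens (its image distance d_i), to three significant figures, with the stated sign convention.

Applying the thin-lens equation to the first lens, 1/13 = 1/46.5 + 1/d_i1, which gives d_i1 = 18.045 cm.
That image sits 5.955 cm in front of the second lens, so d_o2 = 5.955 cm.
Applying the thin-lens equation again with f_2 = 13.5 cm and d_o2 = 5.955 cm gives d_i2 = -10.656 cm.

-10.7 cm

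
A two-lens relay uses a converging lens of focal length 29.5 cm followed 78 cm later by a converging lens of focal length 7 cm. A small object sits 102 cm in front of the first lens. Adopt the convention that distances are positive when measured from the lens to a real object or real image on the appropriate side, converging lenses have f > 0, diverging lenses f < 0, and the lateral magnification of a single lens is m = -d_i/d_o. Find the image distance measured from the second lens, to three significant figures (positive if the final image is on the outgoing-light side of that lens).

Applying the thin-lens equation to the first lens, 1/29.5 = 1/102 + 1/d_i1, which gives d_i1 = 41.503 cm.
The intermediate image is 41.503 cm to the right of lens 1, so d_o2 = L - d_i1 = 78 - 41.503 = 36.497 cm.
Applying the thin-lens equation again with f_2 = 7 cm and d_o2 = 36.497 cm gives d_i2 = 8.661 cm.

8.66 cm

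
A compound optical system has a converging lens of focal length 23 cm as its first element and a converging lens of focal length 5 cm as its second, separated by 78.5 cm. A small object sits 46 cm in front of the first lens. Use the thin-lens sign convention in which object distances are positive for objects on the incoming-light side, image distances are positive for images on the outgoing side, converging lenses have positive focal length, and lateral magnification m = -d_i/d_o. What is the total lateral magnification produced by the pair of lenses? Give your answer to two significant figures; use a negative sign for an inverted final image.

Lens 1: 1/d_i1 = 1/f_1 - 1/d_o1 = 1/23 - 1/46 = 0.02174 cm^-1, so d_i1 = 46.000 cm.
m_1 = -(46.000)/46 = -1.0000.
Object distance for lens 2: d_o2 = 78.5 - 46.000 = 32.500 cm.
Lens 2: 1/d_i2 = 1/f_2 - 1/d_o2 = 1/5 - 1/(32.500) = 0.16923 cm^-1, so d_i2 = 5.909 cm.
m_2 = -(5.909)/(32.500) = -0.1818.
Total m = m_1 x m_2 = (-1.0000)(-0.1818) = 0.1818.

0.18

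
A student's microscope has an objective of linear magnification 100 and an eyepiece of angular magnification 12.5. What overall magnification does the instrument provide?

1250

The overall magnification of a compound microscope is the product of the objective and eyepiece magnifications:
M = M_obj x M_eye = 100 x 12.5 = 1250.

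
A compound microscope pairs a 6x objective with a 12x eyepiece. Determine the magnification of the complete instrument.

The overall magnification of a compound microscope is the product of the objective and eyepiece magnifications:
M = M_obj x M_eye = 6 x 12 = 72.

72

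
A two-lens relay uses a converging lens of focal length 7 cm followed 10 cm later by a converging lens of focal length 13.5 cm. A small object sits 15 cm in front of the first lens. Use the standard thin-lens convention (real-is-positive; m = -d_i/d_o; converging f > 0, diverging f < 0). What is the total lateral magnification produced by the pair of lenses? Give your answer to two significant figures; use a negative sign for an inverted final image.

Applying the thin-lens equation to the first lens, 1/7 = 1/15 + 1/d_i1, which gives d_i1 = 13.125 cm.
Its lateral magnification is m_1 = -d_i1/d_o1 = -(13.125)/15 = -0.8750.
Since 13.125 cm > 10 cm, the first image lies past the second lens and serves as a virtual object: d_o2 = L - d_i1 = -3.125 cm.
Applying the thin-lens equation again with f_2 = 13.5 cm and d_o2 = -3.125 cm gives d_i2 = 2.538 cm.
m_2 = -(2.538)/(-3.125) = 0.8120.
The system's lateral magnification is m_1 m_2 = (-0.8750)(0.8120) = -0.7105.

-0.71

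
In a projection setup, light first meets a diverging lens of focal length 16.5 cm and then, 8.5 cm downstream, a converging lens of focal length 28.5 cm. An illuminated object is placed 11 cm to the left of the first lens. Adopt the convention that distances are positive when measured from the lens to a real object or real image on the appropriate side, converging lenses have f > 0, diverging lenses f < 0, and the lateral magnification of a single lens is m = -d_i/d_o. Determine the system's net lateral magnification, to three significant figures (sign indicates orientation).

1.28

Applying the thin-lens equation to the first lens, 1/(-16.5) = 1/11 + 1/d_i1, which gives d_i1 = -6.600 cm.
Its lateral magnification is m_1 = -d_i1/d_o1 = -(-6.600)/11 = 0.6000.
The intermediate image is virtual, 6.600 cm to the left of lens 1, so d_o2 = L - d_i1 = 8.5 - (-6.600) = 15.100 cm.
Applying the thin-lens equation again with f_2 = 28.5 cm and d_o2 = 15.100 cm gives d_i2 = -32.116 cm.
m_2 = -(-32.116)/(15.100) = 2.1269.
Total m = m_1 x m_2 = (0.6000)(2.1269) = 1.2761.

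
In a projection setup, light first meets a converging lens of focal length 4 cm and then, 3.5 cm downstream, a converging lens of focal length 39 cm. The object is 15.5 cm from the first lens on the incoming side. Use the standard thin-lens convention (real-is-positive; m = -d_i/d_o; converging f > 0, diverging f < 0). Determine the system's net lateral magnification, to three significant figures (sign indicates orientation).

-0.332

First lens: d_i1 = 1/(1/4 - 1/15.5) = 5.391 cm.
m_1 = -(5.391)/15.5 = -0.3478.
This image would form 5.391 cm past lens 1, i.e. 1.891 cm beyond lens 2, so it is a virtual object for lens 2: d_o2 = 3.5 - 5.391 = -1.891 cm.
Second lens: d_i2 = 1/(1/39 - 1/(-1.891)) = 1.804 cm.
m_2 = -(1.804)/(-1.891) = 0.9537.
Total m = m_1 x m_2 = (-0.3478)(0.9537) = -0.3317.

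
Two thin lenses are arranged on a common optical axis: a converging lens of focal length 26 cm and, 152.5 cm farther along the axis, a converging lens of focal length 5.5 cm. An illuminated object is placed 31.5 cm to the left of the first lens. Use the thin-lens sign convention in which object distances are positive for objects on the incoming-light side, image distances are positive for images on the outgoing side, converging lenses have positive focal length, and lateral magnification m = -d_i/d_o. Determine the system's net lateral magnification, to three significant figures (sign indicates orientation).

First lens: d_i1 = 1/(1/26 - 1/31.5) = 148.909 cm.
m_1 = -(148.909)/31.5 = -4.7273.
Object distance for lens 2: d_o2 = 152.5 - 148.909 = 3.591 cm.
Second lens: d_i2 = 1/(1/5.5 - 1/(3.591)) = -10.345 cm.
m_2 = -(-10.345)/(3.591) = 2.8810.
Overall magnification: m = m_1 m_2 = -13.6190.

-13.6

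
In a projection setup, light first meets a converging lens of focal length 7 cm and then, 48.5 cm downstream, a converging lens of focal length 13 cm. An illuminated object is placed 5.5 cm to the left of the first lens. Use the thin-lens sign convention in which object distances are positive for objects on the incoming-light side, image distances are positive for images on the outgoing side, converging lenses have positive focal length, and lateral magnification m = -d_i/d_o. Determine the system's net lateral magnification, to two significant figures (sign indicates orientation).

Applying the thin-lens equation to the first lens, 1/7 = 1/5.5 + 1/d_i1, which gives d_i1 = -25.667 cm.
Its lateral magnification is m_1 = -d_i1/d_o1 = -(-25.667)/5.5 = 4.6667.
The intermediate image is virtual, 25.667 cm to the left of lens 1, so d_o2 = L - d_i1 = 48.5 - (-25.667) = 74.167 cm.
Applying the thin-lens equation again with f_2 = 13 cm and d_o2 = 74.167 cm gives d_i2 = 15.763 cm.
m_2 = -(15.763)/(74.167) = -0.2125.
Overall magnification: m = m_1 m_2 = -0.9918.

-0.99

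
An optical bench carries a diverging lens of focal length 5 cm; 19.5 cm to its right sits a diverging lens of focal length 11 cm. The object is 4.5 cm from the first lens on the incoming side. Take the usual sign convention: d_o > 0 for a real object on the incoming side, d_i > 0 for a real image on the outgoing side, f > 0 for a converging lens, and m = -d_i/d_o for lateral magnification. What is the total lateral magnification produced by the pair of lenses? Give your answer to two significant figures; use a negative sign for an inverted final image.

Lens 1: 1/d_i1 = 1/f_1 - 1/d_o1 = 1/(-5) - 1/4.5 = -0.42222 cm^-1, so d_i1 = -2.368 cm.
m_1 = -(-2.368)/4.5 = 0.5263.
The intermediate image is virtual, 2.368 cm to the left of lens 1, so d_o2 = L - d_i1 = 19.5 - (-2.368) = 21.868 cm.
Lens 2: 1/d_i2 = 1/f_2 - 1/d_o2 = 1/(-11) - 1/(21.868) = -0.13664 cm^-1, so d_i2 = -7.319 cm.
m_2 = -(-7.319)/(21.868) = 0.3347.
Total m = m_1 x m_2 = (0.5263)(0.3347) = 0.1761.

0.18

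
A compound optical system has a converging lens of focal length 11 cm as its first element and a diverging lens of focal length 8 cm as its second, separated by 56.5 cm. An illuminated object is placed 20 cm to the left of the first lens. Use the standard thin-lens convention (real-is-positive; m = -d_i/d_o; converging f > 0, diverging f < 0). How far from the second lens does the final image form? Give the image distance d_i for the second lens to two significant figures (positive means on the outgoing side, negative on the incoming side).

-6.4 cm

Applying the thin-lens equation to the first lens, 1/11 = 1/20 + 1/d_i1, which gives d_i1 = 24.444 cm.
The intermediate image is 24.444 cm to the right of lens 1, so d_o2 = L - d_i1 = 56.5 - 24.444 = 32.056 cm.
Applying the thin-lens equation again with f_2 = -8 cm and d_o2 = 32.056 cm gives d_i2 = -6.402 cm.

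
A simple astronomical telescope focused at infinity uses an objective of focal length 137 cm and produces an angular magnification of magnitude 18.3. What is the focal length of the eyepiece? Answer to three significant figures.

7.49 cm

|M| = f_obj/f_eye, so f_eye = f_obj/|M| = 137/18.3 = 7.486 cm.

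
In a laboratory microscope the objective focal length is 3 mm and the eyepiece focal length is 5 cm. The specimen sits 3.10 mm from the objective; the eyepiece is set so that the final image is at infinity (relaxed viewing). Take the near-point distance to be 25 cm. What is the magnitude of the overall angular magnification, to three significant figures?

Convert to cm: f_obj = 3 mm = 0.3 cm; d_o = 3.10 mm = 0.31 cm.
Objective: 1/d_i = 1/f_obj - 1/d_o = 1/0.3 - 1/0.31 = 0.10753 cm^-1, so d_i = 9.300 cm.
m_obj = -d_i/d_o = -9.300/0.31 = -30.000.
Eyepiece angular magnification (image at infinity): M_eye = D/f_e = 25/5 = 5.000.
Overall M = m_obj x M_eye = (-30.000)(5.000) = -150.00.
|M| = 150.00.

150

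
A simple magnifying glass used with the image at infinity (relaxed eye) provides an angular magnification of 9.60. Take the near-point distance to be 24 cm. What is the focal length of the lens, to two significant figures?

2.5 cm

For the image at infinity, M = D/f.
f = D/M = 24/9.6 = 2.500 cm.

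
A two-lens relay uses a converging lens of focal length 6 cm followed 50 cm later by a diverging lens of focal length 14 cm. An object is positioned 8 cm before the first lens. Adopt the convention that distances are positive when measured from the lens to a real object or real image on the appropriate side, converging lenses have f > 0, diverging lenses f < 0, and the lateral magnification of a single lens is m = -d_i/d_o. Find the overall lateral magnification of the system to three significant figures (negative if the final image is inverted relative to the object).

-1.05

First lens: d_i1 = 1/(1/6 - 1/8) = 24.000 cm.
m_1 = -(24.000)/8 = -3.0000.
That image sits 26.000 cm in front of the second lens, so d_o2 = 26.000 cm.
Second lens: d_i2 = 1/(1/(-14) - 1/(26.000)) = -9.100 cm.
m_2 = -(-9.100)/(26.000) = 0.3500.
Total m = m_1 x m_2 = (-3.0000)(0.3500) = -1.0500.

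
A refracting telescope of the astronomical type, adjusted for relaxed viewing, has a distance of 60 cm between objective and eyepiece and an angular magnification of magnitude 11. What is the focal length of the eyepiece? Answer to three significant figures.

5.00 cm

In normal adjustment the tube length equals f_obj + f_eye and |M| = f_obj/f_eye.
So f_obj = 11 f_eye and 11 f_eye + f_eye = 60 cm, giving f_eye = 60/12 = 5.000 cm and f_obj = 55.000 cm.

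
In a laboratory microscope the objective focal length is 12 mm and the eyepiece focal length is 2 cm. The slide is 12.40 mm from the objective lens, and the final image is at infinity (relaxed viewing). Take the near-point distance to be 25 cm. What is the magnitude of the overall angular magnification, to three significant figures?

Convert to cm: f_obj = 12 mm = 1.2 cm; d_o = 12.40 mm = 1.24 cm.
Objective: 1/d_i = 1/f_obj - 1/d_o = 1/1.2 - 1/1.24 = 0.02688 cm^-1, so d_i = 37.200 cm.
m_obj = -d_i/d_o = -37.200/1.24 = -30.000.
Eyepiece angular magnification (image at infinity): M_eye = D/f_e = 25/2 = 12.500.
Overall M = m_obj x M_eye = (-30.000)(12.500) = -375.00.
|M| = 375.00.

375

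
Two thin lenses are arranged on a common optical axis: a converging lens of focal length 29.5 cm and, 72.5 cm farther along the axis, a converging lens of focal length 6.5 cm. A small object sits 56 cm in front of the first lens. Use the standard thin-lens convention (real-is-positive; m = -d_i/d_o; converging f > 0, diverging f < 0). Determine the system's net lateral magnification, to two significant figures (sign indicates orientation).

2.0

First lens: d_i1 = 1/(1/29.5 - 1/56) = 62.340 cm.
m_1 = -(62.340)/56 = -1.1132.
That image sits 10.160 cm in front of the second lens, so d_o2 = 10.160 cm.
Second lens: d_i2 = 1/(1/6.5 - 1/(10.160)) = 18.043 cm.
m_2 = -(18.043)/(10.160) = -1.7758.
Overall magnification: m = m_1 m_2 = 1.9768.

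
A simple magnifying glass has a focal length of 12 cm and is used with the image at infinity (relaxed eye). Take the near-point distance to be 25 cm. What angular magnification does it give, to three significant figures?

2.08

M = D/f = 25/12 = 2.083.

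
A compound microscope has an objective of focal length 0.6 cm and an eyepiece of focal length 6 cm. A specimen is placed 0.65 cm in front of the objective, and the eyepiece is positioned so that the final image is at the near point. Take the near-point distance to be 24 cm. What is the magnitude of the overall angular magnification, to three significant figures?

60.0

Objective: 1/d_i = 1/f_obj - 1/d_o = 1/0.6 - 1/0.65 = 0.12821 cm^-1, so d_i = 7.800 cm.
m_obj = -d_i/d_o = -7.800/0.65 = -12.000.
Eyepiece angular magnification (image at near point): M_eye = 1 + D/f_e = 1 + 24/6 = 5.000.
Overall M = m_obj x M_eye = (-12.000)(5.000) = -60.00.
|M| = 60.00.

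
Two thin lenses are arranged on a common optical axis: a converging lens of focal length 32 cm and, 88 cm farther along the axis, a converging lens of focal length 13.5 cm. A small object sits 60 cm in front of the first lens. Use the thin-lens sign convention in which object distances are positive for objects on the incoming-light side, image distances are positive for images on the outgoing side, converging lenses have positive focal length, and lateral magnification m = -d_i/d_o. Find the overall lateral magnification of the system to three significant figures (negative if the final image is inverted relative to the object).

2.60

Applying the thin-lens equation to the first lens, 1/32 = 1/60 + 1/d_i1, which gives d_i1 = 68.571 cm.
Its lateral magnification is m_1 = -d_i1/d_o1 = -(68.571)/60 = -1.1429.
Object distance for lens 2: d_o2 = 88 - 68.571 = 19.429 cm.
Applying the thin-lens equation again with f_2 = 13.5 cm and d_o2 = 19.429 cm gives d_i2 = 44.241 cm.
m_2 = -(44.241)/(19.429) = -2.2771.
Overall magnification: m = m_1 m_2 = 2.6024.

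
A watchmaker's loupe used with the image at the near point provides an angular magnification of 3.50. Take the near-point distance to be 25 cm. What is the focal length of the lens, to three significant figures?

10.0 cm

For the image at the near point, M = 1 + D/f.
f = D/(M - 1) = 25/(3.5 - 1) = 10.000 cm.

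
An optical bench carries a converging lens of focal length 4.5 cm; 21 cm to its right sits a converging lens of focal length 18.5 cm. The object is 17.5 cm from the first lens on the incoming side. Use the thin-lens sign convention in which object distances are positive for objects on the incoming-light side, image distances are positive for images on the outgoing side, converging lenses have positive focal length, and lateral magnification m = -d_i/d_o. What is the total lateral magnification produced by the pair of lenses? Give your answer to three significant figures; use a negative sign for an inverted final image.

Lens 1: 1/d_i1 = 1/f_1 - 1/d_o1 = 1/4.5 - 1/17.5 = 0.16508 cm^-1, so d_i1 = 6.058 cm.
m_1 = -(6.058)/17.5 = -0.3462.
That image sits 14.942 cm in front of the second lens, so d_o2 = 14.942 cm.
Lens 2: 1/d_i2 = 1/f_2 - 1/d_o2 = 1/18.5 - 1/(14.942) = -0.01287 cm^-1, so d_i2 = -77.700 cm.
m_2 = -(-77.700)/(14.942) = 5.2000.
Total m = m_1 x m_2 = (-0.3462)(5.2000) = -1.8000.

-1.80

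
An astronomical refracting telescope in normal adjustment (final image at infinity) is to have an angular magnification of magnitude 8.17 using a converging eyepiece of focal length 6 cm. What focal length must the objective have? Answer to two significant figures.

49 cm

|M| = f_obj/|f_eye|, so f_obj = |M| x |f_eye| = 8.17 x 6 = 49.020 cm.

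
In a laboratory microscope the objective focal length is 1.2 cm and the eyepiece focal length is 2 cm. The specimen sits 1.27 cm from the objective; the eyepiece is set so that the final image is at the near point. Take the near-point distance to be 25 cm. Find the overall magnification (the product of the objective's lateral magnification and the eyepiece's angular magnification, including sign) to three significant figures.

-231

Objective: 1/d_i = 1/f_obj - 1/d_o = 1/1.2 - 1/1.27 = 0.04593 cm^-1, so d_i = 21.771 cm.
m_obj = -d_i/d_o = -21.771/1.27 = -17.143.
Eyepiece angular magnification (image at near point): M_eye = 1 + D/f_e = 1 + 25/2 = 13.500.
Overall M = m_obj x M_eye = (-17.143)(13.500) = -231.43.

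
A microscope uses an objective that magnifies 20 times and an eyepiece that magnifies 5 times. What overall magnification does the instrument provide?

100

The overall magnification of a compound microscope is the product of the objective and eyepiece magnifications:
M = M_obj x M_eye = 20 x 5 = 100.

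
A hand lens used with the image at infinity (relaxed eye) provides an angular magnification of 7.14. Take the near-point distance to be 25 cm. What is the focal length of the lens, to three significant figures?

For the image at infinity, M = D/f.
f = D/M = 25/7.14 = 3.501 cm.

3.50 cm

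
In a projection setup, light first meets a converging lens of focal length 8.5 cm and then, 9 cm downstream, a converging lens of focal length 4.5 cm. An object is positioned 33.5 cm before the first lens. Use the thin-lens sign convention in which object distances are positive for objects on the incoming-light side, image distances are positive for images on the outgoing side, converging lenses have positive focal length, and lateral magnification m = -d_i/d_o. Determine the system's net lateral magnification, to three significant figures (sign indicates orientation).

Applying the thin-lens equation to the first lens, 1/8.5 = 1/33.5 + 1/d_i1, which gives d_i1 = 11.390 cm.
Its lateral magnification is m_1 = -d_i1/d_o1 = -(11.390)/33.5 = -0.3400.
This image would form 11.390 cm past lens 1, i.e. 2.390 cm beyond lens 2, so it is a virtual object for lens 2: d_o2 = 9 - 11.390 = -2.390 cm.
Applying the thin-lens equation again with f_2 = 4.5 cm and d_o2 = -2.390 cm gives d_i2 = 1.561 cm.
m_2 = -(1.561)/(-2.390) = 0.6531.
Total m = m_1 x m_2 = (-0.3400)(0.6531) = -0.2221.

-0.222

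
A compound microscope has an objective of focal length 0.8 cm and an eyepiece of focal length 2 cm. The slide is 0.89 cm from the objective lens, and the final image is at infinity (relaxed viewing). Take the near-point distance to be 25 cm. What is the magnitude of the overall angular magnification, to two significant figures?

110

Objective: 1/d_i = 1/f_obj - 1/d_o = 1/0.8 - 1/0.89 = 0.12640 cm^-1, so d_i = 7.911 cm.
m_obj = -d_i/d_o = -7.911/0.89 = -8.889.
Eyepiece angular magnification (image at infinity): M_eye = D/f_e = 25/2 = 12.500.
Overall M = m_obj x M_eye = (-8.889)(12.500) = -111.11.
|M| = 111.11.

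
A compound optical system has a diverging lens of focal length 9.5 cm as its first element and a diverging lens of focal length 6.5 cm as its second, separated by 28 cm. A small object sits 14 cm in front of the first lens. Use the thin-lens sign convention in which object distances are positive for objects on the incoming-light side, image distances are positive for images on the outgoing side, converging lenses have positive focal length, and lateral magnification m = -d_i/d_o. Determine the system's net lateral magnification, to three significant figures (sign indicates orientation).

First lens: d_i1 = 1/(1/(-9.5) - 1/14) = -5.660 cm.
m_1 = -(-5.660)/14 = 0.4043.
The intermediate image is virtual, 5.660 cm to the left of lens 1, so d_o2 = L - d_i1 = 28 - (-5.660) = 33.660 cm.
Second lens: d_i2 = 1/(1/(-6.5) - 1/(33.660)) = -5.448 cm.
m_2 = -(-5.448)/(33.660) = 0.1619.
The system's lateral magnification is m_1 m_2 = (0.4043)(0.1619) = 0.0654.

0.0654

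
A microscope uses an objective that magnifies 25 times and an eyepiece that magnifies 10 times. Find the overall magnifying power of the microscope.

The overall magnification of a compound microscope is the product of the objective and eyepiece magnifications:
M = M_obj x M_eye = 25 x 10 = 250.

250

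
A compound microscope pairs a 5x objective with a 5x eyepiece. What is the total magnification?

The overall magnification of a compound microscope is the product of the objective and eyepiece magnifications:
M = M_obj x M_eye = 5 x 5 = 25.

25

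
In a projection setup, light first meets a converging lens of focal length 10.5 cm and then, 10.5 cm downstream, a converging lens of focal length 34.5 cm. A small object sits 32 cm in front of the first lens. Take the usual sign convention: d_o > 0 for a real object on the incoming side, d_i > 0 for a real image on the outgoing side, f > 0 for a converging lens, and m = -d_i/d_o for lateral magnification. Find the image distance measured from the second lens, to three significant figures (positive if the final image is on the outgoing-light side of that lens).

4.46 cm

Lens 1: 1/d_i1 = 1/f_1 - 1/d_o1 = 1/10.5 - 1/32 = 0.06399 cm^-1, so d_i1 = 15.628 cm.
This image would form 15.628 cm past lens 1, i.e. 5.128 cm beyond lens 2, so it is a virtual object for lens 2: d_o2 = 10.5 - 15.628 = -5.128 cm.
Lens 2: 1/d_i2 = 1/f_2 - 1/d_o2 = 1/34.5 - 1/(-5.128) = 0.22400 cm^-1, so d_i2 = 4.464 cm.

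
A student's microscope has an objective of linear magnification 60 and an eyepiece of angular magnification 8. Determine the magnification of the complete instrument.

480

The overall magnification of a compound microscope is the product of the objective and eyepiece magnifications:
M = M_obj x M_eye = 60 x 8 = 480.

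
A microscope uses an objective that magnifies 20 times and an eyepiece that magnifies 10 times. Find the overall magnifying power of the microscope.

The overall magnification of a compound microscope is the product of the objective and eyepiece magnifications:
M = M_obj x M_eye = 20 x 10 = 200.

200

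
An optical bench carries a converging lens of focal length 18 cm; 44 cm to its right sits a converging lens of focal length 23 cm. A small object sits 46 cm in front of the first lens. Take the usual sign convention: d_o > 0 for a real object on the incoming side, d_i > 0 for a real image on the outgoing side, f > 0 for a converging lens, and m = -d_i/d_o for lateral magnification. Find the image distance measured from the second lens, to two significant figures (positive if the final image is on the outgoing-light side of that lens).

First lens: d_i1 = 1/(1/18 - 1/46) = 29.571 cm.
That image sits 14.429 cm in front of the second lens, so d_o2 = 14.429 cm.
Second lens: d_i2 = 1/(1/23 - 1/(14.429)) = -38.717 cm.

-39 cm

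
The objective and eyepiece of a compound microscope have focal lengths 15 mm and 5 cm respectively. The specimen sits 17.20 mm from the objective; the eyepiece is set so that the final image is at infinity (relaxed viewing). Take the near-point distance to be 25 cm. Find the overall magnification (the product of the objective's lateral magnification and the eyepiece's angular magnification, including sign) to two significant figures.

Convert to cm: f_obj = 15 mm = 1.5 cm; d_o = 17.20 mm = 1.72 cm.
Objective: 1/d_i = 1/f_obj - 1/d_o = 1/1.5 - 1/1.72 = 0.08527 cm^-1, so d_i = 11.727 cm.
m_obj = -d_i/d_o = -11.727/1.72 = -6.818.
Eyepiece angular magnification (image at infinity): M_eye = D/f_e = 25/5 = 5.000.
Overall M = m_obj x M_eye = (-6.818)(5.000) = -34.09.

-34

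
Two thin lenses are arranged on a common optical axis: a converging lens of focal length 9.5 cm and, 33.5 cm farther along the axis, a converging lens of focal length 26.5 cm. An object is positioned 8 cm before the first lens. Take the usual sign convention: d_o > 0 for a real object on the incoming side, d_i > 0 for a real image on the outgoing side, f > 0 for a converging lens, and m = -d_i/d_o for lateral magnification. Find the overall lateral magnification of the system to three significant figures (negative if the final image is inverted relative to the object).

Lens 1: 1/d_i1 = 1/f_1 - 1/d_o1 = 1/9.5 - 1/8 = -0.01974 cm^-1, so d_i1 = -50.667 cm.
m_1 = -(-50.667)/8 = 6.3333.
The intermediate image is virtual, 50.667 cm to the left of lens 1, so d_o2 = L - d_i1 = 33.5 - (-50.667) = 84.167 cm.
Lens 2: 1/d_i2 = 1/f_2 - 1/d_o2 = 1/26.5 - 1/(84.167) = 0.02585 cm^-1, so d_i2 = 38.678 cm.
m_2 = -(38.678)/(84.167) = -0.4595.
Overall magnification: m = m_1 m_2 = -2.9104.

-2.91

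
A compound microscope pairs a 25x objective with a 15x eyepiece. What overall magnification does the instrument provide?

The overall magnification of a compound microscope is the product of the objective and eyepiece magnifications:
M = M_obj x M_eye = 25 x 15 = 375.

375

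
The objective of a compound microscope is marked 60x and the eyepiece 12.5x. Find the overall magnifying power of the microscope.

The overall magnification of a compound microscope is the product of the objective and eyepiece magnifications:
M = M_obj x M_eye = 60 x 12.5 = 750.

750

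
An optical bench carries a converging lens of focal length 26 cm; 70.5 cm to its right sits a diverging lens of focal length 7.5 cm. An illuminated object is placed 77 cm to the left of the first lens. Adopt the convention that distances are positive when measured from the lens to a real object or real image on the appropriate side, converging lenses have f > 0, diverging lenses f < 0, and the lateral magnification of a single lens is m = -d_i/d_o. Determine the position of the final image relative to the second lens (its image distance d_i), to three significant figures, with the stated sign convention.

Applying the thin-lens equation to the first lens, 1/26 = 1/77 + 1/d_i1, which gives d_i1 = 39.255 cm.
Object distance for lens 2: d_o2 = 70.5 - 39.255 = 31.245 cm.
Applying the thin-lens equation again with f_2 = -7.5 cm and d_o2 = 31.245 cm gives d_i2 = -6.048 cm.

-6.05 cm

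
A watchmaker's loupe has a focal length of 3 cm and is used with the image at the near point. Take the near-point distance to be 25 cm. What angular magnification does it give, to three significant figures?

9.33

M = 1 + D/f = 1 + 25/3 = 9.333.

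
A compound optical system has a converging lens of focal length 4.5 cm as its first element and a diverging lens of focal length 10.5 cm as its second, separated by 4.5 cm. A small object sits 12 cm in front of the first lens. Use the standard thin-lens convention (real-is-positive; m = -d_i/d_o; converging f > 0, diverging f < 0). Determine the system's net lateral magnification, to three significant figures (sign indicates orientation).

-0.808

First lens: d_i1 = 1/(1/4.5 - 1/12) = 7.200 cm.
m_1 = -(7.200)/12 = -0.6000.
This image would form 7.200 cm past lens 1, i.e. 2.700 cm beyond lens 2, so it is a virtual object for lens 2: d_o2 = 4.5 - 7.200 = -2.700 cm.
Second lens: d_i2 = 1/(1/(-10.5) - 1/(-2.700)) = 3.635 cm.
m_2 = -(3.635)/(-2.700) = 1.3462.
Total m = m_1 x m_2 = (-0.6000)(1.3462) = -0.8077.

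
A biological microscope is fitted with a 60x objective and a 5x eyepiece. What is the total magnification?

300

The overall magnification of a compound microscope is the product of the objective and eyepiece magnifications:
M = M_obj x M_eye = 60 x 5 = 300.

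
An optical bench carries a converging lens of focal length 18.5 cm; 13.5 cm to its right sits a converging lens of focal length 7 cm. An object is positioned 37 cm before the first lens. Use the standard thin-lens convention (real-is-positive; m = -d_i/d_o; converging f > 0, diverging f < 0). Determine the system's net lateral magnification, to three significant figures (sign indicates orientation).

-0.230

First lens: d_i1 = 1/(1/18.5 - 1/37) = 37.000 cm.
m_1 = -(37.000)/37 = -1.0000.
Since 37.000 cm > 13.5 cm, the first image lies past the second lens and serves as a virtual object: d_o2 = L - d_i1 = -23.500 cm.
Second lens: d_i2 = 1/(1/7 - 1/(-23.500)) = 5.393 cm.
m_2 = -(5.393)/(-23.500) = 0.2295.
Total m = m_1 x m_2 = (-1.0000)(0.2295) = -0.2295.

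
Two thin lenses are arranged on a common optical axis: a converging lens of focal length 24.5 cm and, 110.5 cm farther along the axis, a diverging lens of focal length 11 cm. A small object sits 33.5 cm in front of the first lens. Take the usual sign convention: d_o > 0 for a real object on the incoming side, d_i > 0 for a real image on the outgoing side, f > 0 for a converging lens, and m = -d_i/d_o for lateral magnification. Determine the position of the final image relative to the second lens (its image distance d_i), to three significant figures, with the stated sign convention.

-7.01 cm

First lens: d_i1 = 1/(1/24.5 - 1/33.5) = 91.194 cm.
Object distance for lens 2: d_o2 = 110.5 - 91.194 = 19.306 cm.
Second lens: d_i2 = 1/(1/(-11) - 1/(19.306)) = -7.007 cm.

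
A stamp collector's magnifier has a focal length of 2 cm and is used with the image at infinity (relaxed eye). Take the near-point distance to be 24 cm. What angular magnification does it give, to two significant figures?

12

M = D/f = 24/2 = 12.000.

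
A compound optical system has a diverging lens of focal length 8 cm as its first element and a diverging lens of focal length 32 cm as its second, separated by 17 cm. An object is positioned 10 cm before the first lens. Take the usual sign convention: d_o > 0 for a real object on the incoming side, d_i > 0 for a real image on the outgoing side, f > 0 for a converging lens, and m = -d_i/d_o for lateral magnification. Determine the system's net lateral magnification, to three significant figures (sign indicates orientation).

First lens: d_i1 = 1/(1/(-8) - 1/10) = -4.444 cm.
m_1 = -(-4.444)/10 = 0.4444.
With d_i1 < 0 the first image is virtual and lies on the object side; the object distance for lens 2 is d_o2 = 17 - (-4.444) = 21.444 cm.
Second lens: d_i2 = 1/(1/(-32) - 1/(21.444)) = -12.840 cm.
m_2 = -(-12.840)/(21.444) = 0.5988.
The system's lateral magnification is m_1 m_2 = (0.4444)(0.5988) = 0.2661.

0.266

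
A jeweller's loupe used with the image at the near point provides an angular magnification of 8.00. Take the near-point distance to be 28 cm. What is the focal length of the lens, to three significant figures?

4.00 cm

For the image at the near point, M = 1 + D/f.
f = D/(M - 1) = 28/(8.0 - 1) = 4.000 cm.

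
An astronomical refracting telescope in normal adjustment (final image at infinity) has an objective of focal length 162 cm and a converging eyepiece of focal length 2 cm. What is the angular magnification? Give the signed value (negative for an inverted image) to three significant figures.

M = -f_obj/f_eye = -162/(2) = -81.000.

-81.0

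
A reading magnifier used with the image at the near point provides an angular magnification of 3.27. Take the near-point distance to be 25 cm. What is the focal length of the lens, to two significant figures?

For the image at the near point, M = 1 + D/f.
f = D/(M - 1) = 25/(3.27 - 1) = 11.013 cm.

11 cm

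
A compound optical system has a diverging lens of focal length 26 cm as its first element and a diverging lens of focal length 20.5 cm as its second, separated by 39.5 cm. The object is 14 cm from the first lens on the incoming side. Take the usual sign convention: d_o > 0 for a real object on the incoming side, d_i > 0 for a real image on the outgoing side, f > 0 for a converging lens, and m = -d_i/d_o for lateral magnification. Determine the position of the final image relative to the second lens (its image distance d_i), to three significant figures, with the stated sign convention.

Lens 1: 1/d_i1 = 1/f_1 - 1/d_o1 = 1/(-26) - 1/14 = -0.10989 cm^-1, so d_i1 = -9.100 cm.
The intermediate image is virtual, 9.100 cm to the left of lens 1, so d_o2 = L - d_i1 = 39.5 - (-9.100) = 48.600 cm.
Lens 2: 1/d_i2 = 1/f_2 - 1/d_o2 = 1/(-20.5) - 1/(48.600) = -0.06936 cm^-1, so d_i2 = -14.418 cm.

-14.4 cm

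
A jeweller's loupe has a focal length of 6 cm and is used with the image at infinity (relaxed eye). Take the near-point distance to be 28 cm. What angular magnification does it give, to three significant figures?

4.67

M = D/f = 28/6 = 4.667.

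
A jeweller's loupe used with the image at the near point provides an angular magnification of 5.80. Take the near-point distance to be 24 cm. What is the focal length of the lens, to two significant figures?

For the image at the near point, M = 1 + D/f.
f = D/(M - 1) = 24/(5.8 - 1) = 5.000 cm.

5.0 cm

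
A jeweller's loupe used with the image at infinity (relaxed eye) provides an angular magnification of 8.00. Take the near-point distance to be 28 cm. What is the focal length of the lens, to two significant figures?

3.5 cm

For the image at infinity, M = D/f.
f = D/M = 28/8.0 = 3.500 cm.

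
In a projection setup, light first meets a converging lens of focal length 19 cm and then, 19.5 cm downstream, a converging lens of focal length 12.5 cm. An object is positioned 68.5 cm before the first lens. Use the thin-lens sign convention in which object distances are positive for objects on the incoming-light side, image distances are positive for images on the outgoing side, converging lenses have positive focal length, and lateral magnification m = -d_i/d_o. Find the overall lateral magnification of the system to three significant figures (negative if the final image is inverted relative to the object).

Applying the thin-lens equation to the first lens, 1/19 = 1/68.5 + 1/d_i1, which gives d_i1 = 26.293 cm.
Its lateral magnification is m_1 = -d_i1/d_o1 = -(26.293)/68.5 = -0.3838.
Since 26.293 cm > 19.5 cm, the first image lies past the second lens and serves as a virtual object: d_o2 = L - d_i1 = -6.793 cm.
Applying the thin-lens equation again with f_2 = 12.5 cm and d_o2 = -6.793 cm gives d_i2 = 4.401 cm.
m_2 = -(4.401)/(-6.793) = 0.6479.
Total m = m_1 x m_2 = (-0.3838)(0.6479) = -0.2487.

-0.249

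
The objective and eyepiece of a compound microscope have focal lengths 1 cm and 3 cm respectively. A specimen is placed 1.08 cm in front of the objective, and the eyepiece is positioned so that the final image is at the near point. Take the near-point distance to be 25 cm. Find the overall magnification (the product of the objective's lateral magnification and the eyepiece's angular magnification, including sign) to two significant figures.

Objective: 1/d_i = 1/f_obj - 1/d_o = 1/1 - 1/1.08 = 0.07407 cm^-1, so d_i = 13.500 cm.
m_obj = -d_i/d_o = -13.500/1.08 = -12.500.
Eyepiece angular magnification (image at near point): M_eye = 1 + D/f_e = 1 + 25/3 = 9.333.
Overall M = m_obj x M_eye = (-12.500)(9.333) = -116.67.

-120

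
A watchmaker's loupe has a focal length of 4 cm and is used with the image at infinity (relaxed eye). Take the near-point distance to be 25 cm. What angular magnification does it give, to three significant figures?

6.25

M = D/f = 25/4 = 6.250.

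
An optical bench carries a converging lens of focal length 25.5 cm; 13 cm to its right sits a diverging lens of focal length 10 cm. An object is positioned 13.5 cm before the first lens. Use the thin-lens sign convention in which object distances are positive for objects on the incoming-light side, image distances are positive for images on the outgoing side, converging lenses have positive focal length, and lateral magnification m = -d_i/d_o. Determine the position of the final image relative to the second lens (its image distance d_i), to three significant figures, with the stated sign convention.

-8.07 cm

First lens: d_i1 = 1/(1/25.5 - 1/13.5) = -28.688 cm.
With d_i1 < 0 the first image is virtual and lies on the object side; the object distance for lens 2 is d_o2 = 13 - (-28.688) = 41.688 cm.
Second lens: d_i2 = 1/(1/(-10) - 1/(41.688)) = -8.065 cm.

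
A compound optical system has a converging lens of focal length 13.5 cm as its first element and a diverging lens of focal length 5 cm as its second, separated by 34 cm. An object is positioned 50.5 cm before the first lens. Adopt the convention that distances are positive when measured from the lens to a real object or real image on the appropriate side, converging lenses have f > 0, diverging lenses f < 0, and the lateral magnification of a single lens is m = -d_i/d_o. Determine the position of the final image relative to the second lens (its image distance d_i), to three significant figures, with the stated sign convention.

Lens 1: 1/d_i1 = 1/f_1 - 1/d_o1 = 1/13.5 - 1/50.5 = 0.05427 cm^-1, so d_i1 = 18.426 cm.
That image sits 15.574 cm in front of the second lens, so d_o2 = 15.574 cm.
Lens 2: 1/d_i2 = 1/f_2 - 1/d_o2 = 1/(-5) - 1/(15.574) = -0.26421 cm^-1, so d_i2 = -3.785 cm.

-3.78 cm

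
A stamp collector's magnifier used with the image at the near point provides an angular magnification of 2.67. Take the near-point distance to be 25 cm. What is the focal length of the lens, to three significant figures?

15.0 cm

For the image at the near point, M = 1 + D/f.
f = D/(M - 1) = 25/(2.67 - 1) = 14.970 cm.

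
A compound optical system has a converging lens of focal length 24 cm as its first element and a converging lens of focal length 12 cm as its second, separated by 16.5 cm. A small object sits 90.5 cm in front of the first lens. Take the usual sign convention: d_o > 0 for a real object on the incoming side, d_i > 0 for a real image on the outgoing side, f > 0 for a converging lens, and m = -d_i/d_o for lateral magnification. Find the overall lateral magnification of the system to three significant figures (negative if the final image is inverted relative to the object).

-0.154

Applying the thin-lens equation to the first lens, 1/24 = 1/90.5 + 1/d_i1, which gives d_i1 = 32.662 cm.
Its lateral magnification is m_1 = -d_i1/d_o1 = -(32.662)/90.5 = -0.3609.
This image would form 32.662 cm past lens 1, i.e. 16.162 cm beyond lens 2, so it is a virtual object for lens 2: d_o2 = 16.5 - 32.662 = -16.162 cm.
Applying the thin-lens equation again with f_2 = 12 cm and d_o2 = -16.162 cm gives d_i2 = 6.887 cm.
m_2 = -(6.887)/(-16.162) = 0.4261.
Total m = m_1 x m_2 = (-0.3609)(0.4261) = -0.1538.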